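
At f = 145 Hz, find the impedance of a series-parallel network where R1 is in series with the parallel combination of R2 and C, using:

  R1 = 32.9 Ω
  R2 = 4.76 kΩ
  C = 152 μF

Step 1 — Angular frequency: ω = 2π·f = 2π·145 = 911.1 rad/s.
Step 2 — Component impedances:
  R1: Z = R = 32.9 Ω
  R2: Z = R = 4760 Ω
  C: Z = 1/(jωC) = -j/(ω·C) = 0 - j7.221 Ω
Step 3 — Parallel branch: R2 || C = 1/(1/R2 + 1/C) = 0.01095 - j7.221 Ω.
Step 4 — Series with R1: Z_total = R1 + (R2 || C) = 32.91 - j7.221 Ω = 33.69∠-12.4° Ω.

Z = 32.91 - j7.221 Ω = 33.69∠-12.4° Ω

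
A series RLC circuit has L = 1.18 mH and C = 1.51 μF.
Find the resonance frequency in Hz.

Step 1 — Resonance condition Im(Z)=0 gives ω₀ = 1/√(LC).
Step 2 — ω₀ = 1/√(0.00118·1.51e-06) = 2.369e+04 rad/s.
Step 3 — f₀ = ω₀/(2π) = 3770 Hz.

f₀ = 3770 Hz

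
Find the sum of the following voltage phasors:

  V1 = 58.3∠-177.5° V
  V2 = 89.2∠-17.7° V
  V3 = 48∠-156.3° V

Step 1 — Convert each phasor to rectangular form:
  V1 = 58.3·(cos(-177.5°) + j·sin(-177.5°)) = -58.24 - j2.543 V
  V2 = 89.2·(cos(-17.7°) + j·sin(-17.7°)) = 84.98 - j27.12 V
  V3 = 48·(cos(-156.3°) + j·sin(-156.3°)) = -43.95 - j19.29 V
Step 2 — Sum components: V_total = -17.22 - j48.96 V.
Step 3 — Convert to polar: |V_total| = 51.9 V, ∠V_total = -109.4°.

V_total = 51.9∠-109.4° V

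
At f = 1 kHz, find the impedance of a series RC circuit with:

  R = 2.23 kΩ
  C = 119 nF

Step 1 — Angular frequency: ω = 2π·f = 2π·1000 = 6283 rad/s.
Step 2 — Component impedances:
  R: Z = R = 2230 Ω
  C: Z = 1/(jωC) = -j/(ω·C) = 0 - j1337 Ω
Step 3 — Series combination: Z_total = R + C = 2230 - j1337 Ω = 2600∠-31.0° Ω.

Z = 2230 - j1337 Ω = 2600∠-31.0° Ω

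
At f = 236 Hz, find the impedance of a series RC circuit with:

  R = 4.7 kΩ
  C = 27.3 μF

Step 1 — Angular frequency: ω = 2π·f = 2π·236 = 1483 rad/s.
Step 2 — Component impedances:
  R: Z = R = 4700 Ω
  C: Z = 1/(jωC) = -j/(ω·C) = 0 - j24.7 Ω
Step 3 — Series combination: Z_total = R + C = 4700 - j24.7 Ω = 4700∠-0.3° Ω.

Z = 4700 - j24.7 Ω = 4700∠-0.3° Ω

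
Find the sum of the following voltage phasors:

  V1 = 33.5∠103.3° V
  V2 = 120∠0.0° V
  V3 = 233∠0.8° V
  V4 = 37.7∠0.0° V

Step 1 — Convert each phasor to rectangular form:
  V1 = 33.5·(cos(103.3°) + j·sin(103.3°)) = -7.707 + j32.6 V
  V2 = 120·(cos(0.0°) + j·sin(0.0°)) = 120 V
  V3 = 233·(cos(0.8°) + j·sin(0.8°)) = 233 + j3.253 V
  V4 = 37.7·(cos(0.0°) + j·sin(0.0°)) = 37.7 V
Step 2 — Sum components: V_total = 383 + j35.85 V.
Step 3 — Convert to polar: |V_total| = 384.6 V, ∠V_total = 5.3°.

V_total = 384.6∠5.3° V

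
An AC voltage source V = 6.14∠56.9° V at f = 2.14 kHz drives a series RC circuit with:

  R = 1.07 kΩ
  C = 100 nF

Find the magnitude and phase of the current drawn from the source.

Step 1 — Angular frequency: ω = 2π·f = 2π·2140 = 1.345e+04 rad/s.
Step 2 — Component impedances:
  R: Z = R = 1070 Ω
  C: Z = 1/(jωC) = -j/(ω·C) = 0 - j743.7 Ω
Step 3 — Series combination: Z_total = R + C = 1070 - j743.7 Ω = 1303∠-34.8° Ω.
Step 4 — Source phasor: V = 6.14∠56.9° V = 3.353 + j5.144 V.
Step 5 — Ohm's law: I = V / Z_total = (3.353 + j5.144) / (1070 - j743.7) = -0.0001399 + j0.00471 A.
Step 6 — Convert to polar: |I| = 0.004712 A, ∠I = 91.7°.

I = 0.004712∠91.7° A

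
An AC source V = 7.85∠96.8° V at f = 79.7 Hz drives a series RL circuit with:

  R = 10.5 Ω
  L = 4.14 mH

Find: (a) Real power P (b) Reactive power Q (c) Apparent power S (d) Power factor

Step 1 — Angular frequency: ω = 2π·f = 2π·79.7 = 500.8 rad/s.
Step 2 — Component impedances:
  R: Z = R = 10.5 Ω
  L: Z = jωL = j·500.8·0.00414 = 0 + j2.073 Ω
Step 3 — Series combination: Z_total = R + L = 10.5 + j2.073 Ω = 10.7∠11.2° Ω.
Step 4 — Source phasor: V = 7.85∠96.8° V = -0.9295 + j7.795 V.
Step 5 — Current: I = V / Z = 0.05588 + j0.7313 A = 0.7335∠85.6° A.
Step 6 — Complex power: S = V·I* = 5.649 + j1.115 VA.
Step 7 — Real power: P = Re(S) = 5.649 W.
Step 8 — Reactive power: Q = Im(S) = 1.115 VAR.
Step 9 — Apparent power: |S| = 5.758 VA.
Step 10 — Power factor: PF = P/|S| = 0.9811 (lagging).

(a) P = 5.649 W  (b) Q = 1.115 VAR  (c) S = 5.758 VA  (d) PF = 0.9811 (lagging)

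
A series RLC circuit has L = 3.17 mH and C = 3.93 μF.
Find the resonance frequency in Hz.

Step 1 — Resonance condition Im(Z)=0 gives ω₀ = 1/√(LC).
Step 2 — ω₀ = 1/√(0.00317·3.93e-06) = 8959 rad/s.
Step 3 — f₀ = ω₀/(2π) = 1426 Hz.

f₀ = 1426 Hz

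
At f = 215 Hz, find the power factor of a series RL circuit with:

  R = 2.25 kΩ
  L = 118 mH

Step 1 — Angular frequency: ω = 2π·f = 2π·215 = 1351 rad/s.
Step 2 — Component impedances:
  R: Z = R = 2250 Ω
  L: Z = jωL = j·1351·0.118 = 0 + j159.4 Ω
Step 3 — Series combination: Z_total = R + L = 2250 + j159.4 Ω = 2256∠4.1° Ω.
Step 4 — Power factor: PF = cos(φ) = Re(Z)/|Z| = 2250/2255.6 = 0.9975.
Step 5 — Type: Im(Z) = 159.4 ⇒ lagging (phase φ = 4.1°).

PF = 0.9975 (lagging, φ = 4.1°)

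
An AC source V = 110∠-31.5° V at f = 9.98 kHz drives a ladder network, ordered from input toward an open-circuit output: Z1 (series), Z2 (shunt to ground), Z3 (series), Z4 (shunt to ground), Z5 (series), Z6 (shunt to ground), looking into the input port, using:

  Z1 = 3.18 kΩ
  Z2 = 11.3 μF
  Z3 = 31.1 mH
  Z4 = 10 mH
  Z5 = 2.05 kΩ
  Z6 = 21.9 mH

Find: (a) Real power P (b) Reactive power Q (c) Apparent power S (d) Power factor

Step 1 — Angular frequency: ω = 2π·f = 2π·9980 = 6.271e+04 rad/s.
Step 2 — Component impedances:
  Z1: Z = R = 3180 Ω
  Z2: Z = 1/(jωC) = -j/(ω·C) = 0 - j1.411 Ω
  Z3: Z = jωL = j·6.271e+04·0.0311 = 0 + j1950 Ω
  Z4: Z = jωL = j·6.271e+04·0.01 = 0 + j627.1 Ω
  Z5: Z = R = 2050 Ω
  Z6: Z = jωL = j·6.271e+04·0.0219 = 0 + j1373 Ω
Step 3 — Ladder network (open output): work backward from the far end, alternating series and parallel combinations. Z_in = 3180 - j1.412 Ω = 3180∠-0.0° Ω.
Step 4 — Source phasor: V = 110∠-31.5° V = 93.79 - j57.47 V.
Step 5 — Current: I = V / Z = 0.0295 - j0.01806 A = 0.03459∠-31.5° A.
Step 6 — Complex power: S = V·I* = 3.805 - j0.00169 VA.
Step 7 — Real power: P = Re(S) = 3.805 W.
Step 8 — Reactive power: Q = Im(S) = -0.00169 VAR.
Step 9 — Apparent power: |S| = 3.805 VA.
Step 10 — Power factor: PF = P/|S| = 1 (leading).

(a) P = 3.805 W  (b) Q = -0.00169 VAR  (c) S = 3.805 VA  (d) PF = 1 (leading)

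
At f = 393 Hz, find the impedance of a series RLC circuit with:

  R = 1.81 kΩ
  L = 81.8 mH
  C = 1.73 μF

Step 1 — Angular frequency: ω = 2π·f = 2π·393 = 2469 rad/s.
Step 2 — Component impedances:
  R: Z = R = 1810 Ω
  L: Z = jωL = j·2469·0.0818 = 0 + j202 Ω
  C: Z = 1/(jωC) = -j/(ω·C) = 0 - j234.1 Ω
Step 3 — Series combination: Z_total = R + L + C = 1810 - j32.1 Ω = 1810∠-1.0° Ω.

Z = 1810 - j32.1 Ω = 1810∠-1.0° Ω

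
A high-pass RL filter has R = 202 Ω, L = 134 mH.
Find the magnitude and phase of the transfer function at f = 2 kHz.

Step 1 — Angular frequency: ω = 2π·2000 = 1.257e+04 rad/s.
Step 2 — Transfer function: H(jω) = jωL/(R + jωL).
Step 3 — Numerator jωL = j·1684; denominator R + jωL = 202 + j1684.
Step 4 — H = 0.9858 + j0.1183.
Step 5 — Magnitude: |H| = 0.9929 (-0.1 dB); phase: φ = 6.8°.

|H| = 0.9929 (-0.1 dB), φ = 6.8°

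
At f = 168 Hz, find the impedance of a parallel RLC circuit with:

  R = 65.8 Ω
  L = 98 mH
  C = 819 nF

Step 1 — Angular frequency: ω = 2π·f = 2π·168 = 1056 rad/s.
Step 2 — Component impedances:
  R: Z = R = 65.8 Ω
  L: Z = jωL = j·1056·0.098 = 0 + j103.4 Ω
  C: Z = 1/(jωC) = -j/(ω·C) = 0 - j1157 Ω
Step 3 — Parallel combination: 1/Z_total = 1/R + 1/L + 1/C; Z_total = 49.27 + j28.54 Ω = 56.94∠30.1° Ω.

Z = 49.27 + j28.54 Ω = 56.94∠30.1° Ω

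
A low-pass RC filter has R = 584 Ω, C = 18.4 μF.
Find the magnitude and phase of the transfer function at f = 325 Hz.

Step 1 — Angular frequency: ω = 2π·325 = 2042 rad/s.
Step 2 — Transfer function: H(jω) = 1/(1 + jωRC).
Step 3 — Denominator: 1 + jωRC = 1 + j·2042·584·1.84e-05 = 1 + j21.94.
Step 4 — H = 0.002073 - j0.04548.
Step 5 — Magnitude: |H| = 0.04553 (-26.8 dB); phase: φ = -87.4°.

|H| = 0.04553 (-26.8 dB), φ = -87.4°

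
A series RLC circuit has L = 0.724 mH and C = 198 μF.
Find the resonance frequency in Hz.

Step 1 — Resonance condition Im(Z)=0 gives ω₀ = 1/√(LC).
Step 2 — ω₀ = 1/√(0.000724·0.000198) = 2641 rad/s.
Step 3 — f₀ = ω₀/(2π) = 420.4 Hz.

f₀ = 420.4 Hz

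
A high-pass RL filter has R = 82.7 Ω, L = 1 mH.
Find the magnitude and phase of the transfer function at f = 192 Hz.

Step 1 — Angular frequency: ω = 2π·192 = 1206 rad/s.
Step 2 — Transfer function: H(jω) = jωL/(R + jωL).
Step 3 — Numerator jωL = j·1.206; denominator R + jωL = 82.7 + j1.206.
Step 4 — H = 0.0002127 + j0.01458.
Step 5 — Magnitude: |H| = 0.01459 (-36.7 dB); phase: φ = 89.2°.

|H| = 0.01459 (-36.7 dB), φ = 89.2°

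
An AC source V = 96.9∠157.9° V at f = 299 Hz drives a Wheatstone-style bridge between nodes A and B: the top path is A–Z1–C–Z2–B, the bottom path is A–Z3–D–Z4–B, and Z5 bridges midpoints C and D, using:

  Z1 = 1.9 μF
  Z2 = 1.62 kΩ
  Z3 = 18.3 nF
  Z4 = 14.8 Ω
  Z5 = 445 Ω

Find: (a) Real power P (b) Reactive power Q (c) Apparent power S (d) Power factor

Step 1 — Angular frequency: ω = 2π·f = 2π·299 = 1879 rad/s.
Step 2 — Component impedances:
  Z1: Z = 1/(jωC) = -j/(ω·C) = 0 - j280.2 Ω
  Z2: Z = R = 1620 Ω
  Z3: Z = 1/(jωC) = -j/(ω·C) = 0 - j2.909e+04 Ω
  Z4: Z = R = 14.8 Ω
  Z5: Z = R = 445 Ω
Step 3 — Bridge requires nodal analysis (the Z5 bridge couples midpoints C and D, so the two paths cannot be reduced to a simple series/parallel combination). Setting node B to ground and injecting 1 A at node A, the 3-node admittance system at A, C, D solves to V_A = Z_AB = 351.5 - j281.5 Ω = 450.3∠-38.7° Ω.
Step 4 — Source phasor: V = 96.9∠157.9° V = -89.78 + j36.46 V.
Step 5 — Current: I = V / Z = -0.2062 - j0.06143 A = 0.2152∠-163.4° A.
Step 6 — Complex power: S = V·I* = 16.27 - j13.03 VA.
Step 7 — Real power: P = Re(S) = 16.27 W.
Step 8 — Reactive power: Q = Im(S) = -13.03 VAR.
Step 9 — Apparent power: |S| = 20.85 VA.
Step 10 — Power factor: PF = P/|S| = 0.7806 (leading).

(a) P = 16.27 W  (b) Q = -13.03 VAR  (c) S = 20.85 VA  (d) PF = 0.7806 (leading)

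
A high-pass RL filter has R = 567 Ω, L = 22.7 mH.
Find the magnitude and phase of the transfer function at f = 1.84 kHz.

Step 1 — Angular frequency: ω = 2π·1840 = 1.156e+04 rad/s.
Step 2 — Transfer function: H(jω) = jωL/(R + jωL).
Step 3 — Numerator jωL = j·262.4; denominator R + jωL = 567 + j262.4.
Step 4 — H = 0.1764 + j0.3812.
Step 5 — Magnitude: |H| = 0.42 (-7.5 dB); phase: φ = 65.2°.

|H| = 0.42 (-7.5 dB), φ = 65.2°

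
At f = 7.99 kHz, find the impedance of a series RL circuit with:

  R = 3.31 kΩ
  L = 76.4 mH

Step 1 — Angular frequency: ω = 2π·f = 2π·7990 = 5.02e+04 rad/s.
Step 2 — Component impedances:
  R: Z = R = 3310 Ω
  L: Z = jωL = j·5.02e+04·0.0764 = 0 + j3835 Ω
Step 3 — Series combination: Z_total = R + L = 3310 + j3835 Ω = 5066∠49.2° Ω.

Z = 3310 + j3835 Ω = 5066∠49.2° Ω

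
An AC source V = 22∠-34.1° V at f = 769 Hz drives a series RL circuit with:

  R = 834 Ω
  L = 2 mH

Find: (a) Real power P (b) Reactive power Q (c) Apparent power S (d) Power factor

Step 1 — Angular frequency: ω = 2π·f = 2π·769 = 4832 rad/s.
Step 2 — Component impedances:
  R: Z = R = 834 Ω
  L: Z = jωL = j·4832·0.002 = 0 + j9.664 Ω
Step 3 — Series combination: Z_total = R + L = 834 + j9.664 Ω = 834.1∠0.7° Ω.
Step 4 — Source phasor: V = 22∠-34.1° V = 18.22 - j12.33 V.
Step 5 — Current: I = V / Z = 0.02167 - j0.01504 A = 0.02638∠-34.8° A.
Step 6 — Complex power: S = V·I* = 0.5803 + j0.006723 VA.
Step 7 — Real power: P = Re(S) = 0.5803 W.
Step 8 — Reactive power: Q = Im(S) = 0.006723 VAR.
Step 9 — Apparent power: |S| = 0.5803 VA.
Step 10 — Power factor: PF = P/|S| = 0.9999 (lagging).

(a) P = 0.5803 W  (b) Q = 0.006723 VAR  (c) S = 0.5803 VA  (d) PF = 0.9999 (lagging)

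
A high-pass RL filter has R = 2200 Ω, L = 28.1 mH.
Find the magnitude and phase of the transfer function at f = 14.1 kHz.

Step 1 — Angular frequency: ω = 2π·1.41e+04 = 8.859e+04 rad/s.
Step 2 — Transfer function: H(jω) = jωL/(R + jωL).
Step 3 — Numerator jωL = j·2489; denominator R + jωL = 2200 + j2489.
Step 4 — H = 0.5615 + j0.4962.
Step 5 — Magnitude: |H| = 0.7493 (-2.5 dB); phase: φ = 41.5°.

|H| = 0.7493 (-2.5 dB), φ = 41.5°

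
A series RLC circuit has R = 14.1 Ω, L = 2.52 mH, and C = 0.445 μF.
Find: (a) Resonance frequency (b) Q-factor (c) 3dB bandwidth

Step 1 — Resonance: ω₀ = 1/√(LC) = 1/√(0.00252·4.45e-07) = 2.986e+04 rad/s.
Step 2 — f₀ = ω₀/(2π) = 4753 Hz.
Step 3 — Series Q: Q = ω₀L/R = 2.986e+04·0.00252/14.1 = 5.337.
Step 4 — Bandwidth: Δω = ω₀/Q = 5595 rad/s; BW = Δω/(2π) = 890.5 Hz.

(a) f₀ = 4753 Hz  (b) Q = 5.337  (c) BW = 890.5 Hz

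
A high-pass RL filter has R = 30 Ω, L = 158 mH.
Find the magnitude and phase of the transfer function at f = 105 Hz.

Step 1 — Angular frequency: ω = 2π·105 = 659.7 rad/s.
Step 2 — Transfer function: H(jω) = jωL/(R + jωL).
Step 3 — Numerator jωL = j·104.2; denominator R + jωL = 30 + j104.2.
Step 4 — H = 0.9235 + j0.2658.
Step 5 — Magnitude: |H| = 0.961 (-0.3 dB); phase: φ = 16.1°.

|H| = 0.961 (-0.3 dB), φ = 16.1°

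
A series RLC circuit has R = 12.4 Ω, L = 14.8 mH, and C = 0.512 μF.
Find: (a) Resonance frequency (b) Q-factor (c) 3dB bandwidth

Step 1 — Resonance condition Im(Z)=0 gives ω₀ = 1/√(LC).
Step 2 — ω₀ = 1/√(0.0148·5.12e-07) = 1.149e+04 rad/s.
Step 3 — f₀ = ω₀/(2π) = 1828 Hz.
Step 4 — Series Q: Q = ω₀L/R = 1.149e+04·0.0148/12.4 = 13.71.
Step 5 — 3dB bandwidth: Δω = ω₀/Q = 837.8 rad/s; BW = Δω/(2π) = 133.3 Hz.

(a) f₀ = 1828 Hz  (b) Q = 13.71  (c) BW = 133.3 Hz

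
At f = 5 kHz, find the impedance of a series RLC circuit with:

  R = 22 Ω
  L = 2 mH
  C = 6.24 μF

Step 1 — Angular frequency: ω = 2π·f = 2π·5000 = 3.142e+04 rad/s.
Step 2 — Component impedances:
  R: Z = R = 22 Ω
  L: Z = jωL = j·3.142e+04·0.002 = 0 + j62.83 Ω
  C: Z = 1/(jωC) = -j/(ω·C) = 0 - j5.101 Ω
Step 3 — Series combination: Z_total = R + L + C = 22 + j57.73 Ω = 61.78∠69.1° Ω.

Z = 22 + j57.73 Ω = 61.78∠69.1° Ω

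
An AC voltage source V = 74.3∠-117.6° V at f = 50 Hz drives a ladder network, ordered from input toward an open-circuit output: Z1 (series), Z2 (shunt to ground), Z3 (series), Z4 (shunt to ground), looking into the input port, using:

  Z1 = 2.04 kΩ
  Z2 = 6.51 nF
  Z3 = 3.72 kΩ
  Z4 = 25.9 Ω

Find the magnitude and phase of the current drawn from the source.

Step 1 — Angular frequency: ω = 2π·f = 2π·50 = 314.2 rad/s.
Step 2 — Component impedances:
  Z1: Z = R = 2040 Ω
  Z2: Z = 1/(jωC) = -j/(ω·C) = 0 - j4.89e+05 Ω
  Z3: Z = R = 3720 Ω
  Z4: Z = R = 25.9 Ω
Step 3 — Ladder network (open output): work backward from the far end, alternating series and parallel combinations. Z_in = 5786 - j28.7 Ω = 5786∠-0.3° Ω.
Step 4 — Source phasor: V = 74.3∠-117.6° V = -34.42 - j65.84 V.
Step 5 — Ohm's law: I = V / Z_total = (-34.42 - j65.84) / (5786 - j28.7) = -0.005893 - j0.01141 A.
Step 6 — Convert to polar: |I| = 0.01284 A, ∠I = -117.3°.

I = 0.01284∠-117.3° A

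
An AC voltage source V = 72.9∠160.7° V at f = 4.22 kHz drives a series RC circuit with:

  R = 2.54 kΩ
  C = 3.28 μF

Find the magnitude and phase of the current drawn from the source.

Step 1 — Angular frequency: ω = 2π·f = 2π·4220 = 2.652e+04 rad/s.
Step 2 — Component impedances:
  R: Z = R = 2540 Ω
  C: Z = 1/(jωC) = -j/(ω·C) = 0 - j11.5 Ω
Step 3 — Series combination: Z_total = R + C = 2540 - j11.5 Ω = 2540∠-0.3° Ω.
Step 4 — Source phasor: V = 72.9∠160.7° V = -68.8 + j24.09 V.
Step 5 — Ohm's law: I = V / Z_total = (-68.8 + j24.09) / (2540 - j11.5) = -0.02713 + j0.009363 A.
Step 6 — Convert to polar: |I| = 0.0287 A, ∠I = 161.0°.

I = 0.0287∠161.0° A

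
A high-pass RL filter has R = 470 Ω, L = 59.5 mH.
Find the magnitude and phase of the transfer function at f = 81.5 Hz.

Step 1 — Angular frequency: ω = 2π·81.5 = 512.1 rad/s.
Step 2 — Transfer function: H(jω) = jωL/(R + jωL).
Step 3 — Numerator jωL = j·30.47; denominator R + jωL = 470 + j30.47.
Step 4 — H = 0.004185 + j0.06456.
Step 5 — Magnitude: |H| = 0.06469 (-23.8 dB); phase: φ = 86.3°.

|H| = 0.06469 (-23.8 dB), φ = 86.3°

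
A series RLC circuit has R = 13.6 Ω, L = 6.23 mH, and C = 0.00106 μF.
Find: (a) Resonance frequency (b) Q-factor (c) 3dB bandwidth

Step 1 — Resonance: ω₀ = 1/√(LC) = 1/√(0.00623·1.06e-09) = 3.891e+05 rad/s.
Step 2 — f₀ = ω₀/(2π) = 6.193e+04 Hz.
Step 3 — Series Q: Q = ω₀L/R = 3.891e+05·0.00623/13.6 = 178.3.
Step 4 — Bandwidth: Δω = ω₀/Q = 2183 rad/s; BW = Δω/(2π) = 347.4 Hz.

(a) f₀ = 6.193e+04 Hz  (b) Q = 178.3  (c) BW = 347.4 Hz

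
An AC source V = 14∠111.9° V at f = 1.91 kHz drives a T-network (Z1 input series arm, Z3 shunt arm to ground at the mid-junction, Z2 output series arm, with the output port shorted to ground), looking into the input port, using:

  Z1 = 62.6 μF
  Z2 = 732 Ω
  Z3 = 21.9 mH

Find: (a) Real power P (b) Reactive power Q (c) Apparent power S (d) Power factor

Step 1 — Angular frequency: ω = 2π·f = 2π·1910 = 1.2e+04 rad/s.
Step 2 — Component impedances:
  Z1: Z = 1/(jωC) = -j/(ω·C) = 0 - j1.331 Ω
  Z2: Z = R = 732 Ω
  Z3: Z = jωL = j·1.2e+04·0.0219 = 0 + j262.8 Ω
Step 3 — With the output port shorted to ground, the output series arm Z2 runs from the junction to ground; the shunt arm Z3 also runs from the junction to ground. They appear in parallel: Z3 || Z2 = 83.59 + j232.8 Ω.
Step 4 — Series with input arm Z1: Z_in = Z1 + (Z3 || Z2) = 83.59 + j231.5 Ω = 246.1∠70.1° Ω.
Step 5 — Source phasor: V = 14∠111.9° V = -5.222 + j12.99 V.
Step 6 — Current: I = V / Z = 0.04244 + j0.03788 A = 0.05689∠41.8° A.
Step 7 — Complex power: S = V·I* = 0.2705 + j0.7491 VA.
Step 8 — Real power: P = Re(S) = 0.2705 W.
Step 9 — Reactive power: Q = Im(S) = 0.7491 VAR.
Step 10 — Apparent power: |S| = 0.7964 VA.
Step 11 — Power factor: PF = P/|S| = 0.3396 (lagging).

(a) P = 0.2705 W  (b) Q = 0.7491 VAR  (c) S = 0.7964 VA  (d) PF = 0.3396 (lagging)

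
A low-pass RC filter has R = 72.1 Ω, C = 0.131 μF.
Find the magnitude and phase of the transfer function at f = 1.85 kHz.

Step 1 — Angular frequency: ω = 2π·1850 = 1.162e+04 rad/s.
Step 2 — Transfer function: H(jω) = 1/(1 + jωRC).
Step 3 — Denominator: 1 + jωRC = 1 + j·1.162e+04·72.1·1.31e-07 = 1 + j0.1098.
Step 4 — H = 0.9881 - j0.1085.
Step 5 — Magnitude: |H| = 0.994 (-0.1 dB); phase: φ = -6.3°.

|H| = 0.994 (-0.1 dB), φ = -6.3°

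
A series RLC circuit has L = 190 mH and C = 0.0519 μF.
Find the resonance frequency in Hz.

Step 1 — Resonance condition Im(Z)=0 gives ω₀ = 1/√(LC).
Step 2 — ω₀ = 1/√(0.19·5.19e-08) = 1.007e+04 rad/s.
Step 3 — f₀ = ω₀/(2π) = 1603 Hz.

f₀ = 1603 Hz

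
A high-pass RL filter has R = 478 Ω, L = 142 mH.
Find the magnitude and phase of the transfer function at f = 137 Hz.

Step 1 — Angular frequency: ω = 2π·137 = 860.8 rad/s.
Step 2 — Transfer function: H(jω) = jωL/(R + jωL).
Step 3 — Numerator jωL = j·122.2; denominator R + jωL = 478 + j122.2.
Step 4 — H = 0.06138 + j0.24.
Step 5 — Magnitude: |H| = 0.2477 (-12.1 dB); phase: φ = 75.7°.

|H| = 0.2477 (-12.1 dB), φ = 75.7°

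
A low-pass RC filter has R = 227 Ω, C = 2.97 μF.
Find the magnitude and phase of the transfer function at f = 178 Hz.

Step 1 — Angular frequency: ω = 2π·178 = 1118 rad/s.
Step 2 — Transfer function: H(jω) = 1/(1 + jωRC).
Step 3 — Denominator: 1 + jωRC = 1 + j·1118·227·2.97e-06 = 1 + j0.754.
Step 4 — H = 0.6375 - j0.4807.
Step 5 — Magnitude: |H| = 0.7985 (-2.0 dB); phase: φ = -37.0°.

|H| = 0.7985 (-2.0 dB), φ = -37.0°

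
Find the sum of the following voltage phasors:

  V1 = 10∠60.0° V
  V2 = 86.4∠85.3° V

Step 1 — Convert each phasor to rectangular form:
  V1 = 10·(cos(60.0°) + j·sin(60.0°)) = 5 + j8.66 V
  V2 = 86.4·(cos(85.3°) + j·sin(85.3°)) = 7.079 + j86.11 V
Step 2 — Sum components: V_total = 12.08 + j94.77 V.
Step 3 — Convert to polar: |V_total| = 95.54 V, ∠V_total = 82.7°.

V_total = 95.54∠82.7° V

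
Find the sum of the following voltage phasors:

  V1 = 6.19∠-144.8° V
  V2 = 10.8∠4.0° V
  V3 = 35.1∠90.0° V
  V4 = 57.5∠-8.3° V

Step 1 — Convert each phasor to rectangular form:
  V1 = 6.19·(cos(-144.8°) + j·sin(-144.8°)) = -5.058 - j3.568 V
  V2 = 10.8·(cos(4.0°) + j·sin(4.0°)) = 10.77 + j0.7534 V
  V3 = 35.1·(cos(90.0°) + j·sin(90.0°)) = 0 + j35.1 V
  V4 = 57.5·(cos(-8.3°) + j·sin(-8.3°)) = 56.9 - j8.3 V
Step 2 — Sum components: V_total = 62.61 + j23.98 V.
Step 3 — Convert to polar: |V_total| = 67.05 V, ∠V_total = 21.0°.

V_total = 67.05∠21.0° V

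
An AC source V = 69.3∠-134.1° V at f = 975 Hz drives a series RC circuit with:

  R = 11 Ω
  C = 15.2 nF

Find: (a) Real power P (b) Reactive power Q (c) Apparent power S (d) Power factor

Step 1 — Angular frequency: ω = 2π·f = 2π·975 = 6126 rad/s.
Step 2 — Component impedances:
  R: Z = R = 11 Ω
  C: Z = 1/(jωC) = -j/(ω·C) = 0 - j1.074e+04 Ω
Step 3 — Series combination: Z_total = R + C = 11 - j1.074e+04 Ω = 1.074e+04∠-89.9° Ω.
Step 4 — Source phasor: V = 69.3∠-134.1° V = -48.23 - j49.77 V.
Step 5 — Current: I = V / Z = 0.004629 - j0.004495 A = 0.006453∠-44.2° A.
Step 6 — Complex power: S = V·I* = 0.0004581 - j0.4472 VA.
Step 7 — Real power: P = Re(S) = 0.0004581 W.
Step 8 — Reactive power: Q = Im(S) = -0.4472 VAR.
Step 9 — Apparent power: |S| = 0.4472 VA.
Step 10 — Power factor: PF = P/|S| = 0.001024 (leading).

(a) P = 0.0004581 W  (b) Q = -0.4472 VAR  (c) S = 0.4472 VA  (d) PF = 0.001024 (leading)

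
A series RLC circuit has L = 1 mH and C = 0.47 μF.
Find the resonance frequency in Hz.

Step 1 — Resonance condition Im(Z)=0 gives ω₀ = 1/√(LC).
Step 2 — ω₀ = 1/√(0.001·4.7e-07) = 4.613e+04 rad/s.
Step 3 — f₀ = ω₀/(2π) = 7341 Hz.

f₀ = 7341 Hz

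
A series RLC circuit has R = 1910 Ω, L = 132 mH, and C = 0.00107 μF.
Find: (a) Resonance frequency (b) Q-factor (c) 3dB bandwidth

Step 1 — Resonance condition Im(Z)=0 gives ω₀ = 1/√(LC).
Step 2 — ω₀ = 1/√(0.132·1.07e-09) = 8.414e+04 rad/s.
Step 3 — f₀ = ω₀/(2π) = 1.339e+04 Hz.
Step 4 — Series Q: Q = ω₀L/R = 8.414e+04·0.132/1910 = 5.815.
Step 5 — 3dB bandwidth: Δω = ω₀/Q = 1.447e+04 rad/s; BW = Δω/(2π) = 2303 Hz.

(a) f₀ = 1.339e+04 Hz  (b) Q = 5.815  (c) BW = 2303 Hz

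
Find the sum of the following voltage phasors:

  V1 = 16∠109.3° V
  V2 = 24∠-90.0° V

Step 1 — Convert each phasor to rectangular form:
  V1 = 16·(cos(109.3°) + j·sin(109.3°)) = -5.288 + j15.1 V
  V2 = 24·(cos(-90.0°) + j·sin(-90.0°)) = 0 - j24 V
Step 2 — Sum components: V_total = -5.288 - j8.899 V.
Step 3 — Convert to polar: |V_total| = 10.35 V, ∠V_total = -120.7°.

V_total = 10.35∠-120.7° V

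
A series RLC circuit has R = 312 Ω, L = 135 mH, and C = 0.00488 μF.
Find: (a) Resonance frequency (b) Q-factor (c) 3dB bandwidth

Step 1 — Resonance: ω₀ = 1/√(LC) = 1/√(0.135·4.88e-09) = 3.896e+04 rad/s.
Step 2 — f₀ = ω₀/(2π) = 6201 Hz.
Step 3 — Series Q: Q = ω₀L/R = 3.896e+04·0.135/312 = 16.86.
Step 4 — Bandwidth: Δω = ω₀/Q = 2311 rad/s; BW = Δω/(2π) = 367.8 Hz.

(a) f₀ = 6201 Hz  (b) Q = 16.86  (c) BW = 367.8 Hz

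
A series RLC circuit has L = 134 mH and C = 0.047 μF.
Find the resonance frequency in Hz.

Step 1 — Resonance condition Im(Z)=0 gives ω₀ = 1/√(LC).
Step 2 — ω₀ = 1/√(0.134·4.7e-08) = 1.26e+04 rad/s.
Step 3 — f₀ = ω₀/(2π) = 2005 Hz.

f₀ = 2005 Hz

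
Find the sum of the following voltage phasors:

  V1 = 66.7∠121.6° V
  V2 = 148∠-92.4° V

Step 1 — Convert each phasor to rectangular form:
  V1 = 66.7·(cos(121.6°) + j·sin(121.6°)) = -34.95 + j56.81 V
  V2 = 148·(cos(-92.4°) + j·sin(-92.4°)) = -6.198 - j147.9 V
Step 2 — Sum components: V_total = -41.15 - j91.06 V.
Step 3 — Convert to polar: |V_total| = 99.93 V, ∠V_total = -114.3°.

V_total = 99.93∠-114.3° V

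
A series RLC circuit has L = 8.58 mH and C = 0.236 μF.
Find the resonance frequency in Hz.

Step 1 — Resonance condition Im(Z)=0 gives ω₀ = 1/√(LC).
Step 2 — ω₀ = 1/√(0.00858·2.36e-07) = 2.222e+04 rad/s.
Step 3 — f₀ = ω₀/(2π) = 3537 Hz.

f₀ = 3537 Hz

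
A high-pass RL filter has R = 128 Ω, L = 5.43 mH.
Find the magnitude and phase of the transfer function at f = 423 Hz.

Step 1 — Angular frequency: ω = 2π·423 = 2658 rad/s.
Step 2 — Transfer function: H(jω) = jωL/(R + jωL).
Step 3 — Numerator jωL = j·14.43; denominator R + jωL = 128 + j14.43.
Step 4 — H = 0.01255 + j0.1113.
Step 5 — Magnitude: |H| = 0.112 (-19.0 dB); phase: φ = 83.6°.

|H| = 0.112 (-19.0 dB), φ = 83.6°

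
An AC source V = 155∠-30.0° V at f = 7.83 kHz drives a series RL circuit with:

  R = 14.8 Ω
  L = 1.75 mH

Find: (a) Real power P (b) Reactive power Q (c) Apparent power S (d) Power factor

Step 1 — Angular frequency: ω = 2π·f = 2π·7830 = 4.92e+04 rad/s.
Step 2 — Component impedances:
  R: Z = R = 14.8 Ω
  L: Z = jωL = j·4.92e+04·0.00175 = 0 + j86.1 Ω
Step 3 — Series combination: Z_total = R + L = 14.8 + j86.1 Ω = 87.36∠80.2° Ω.
Step 4 — Source phasor: V = 155∠-30.0° V = 134.2 - j77.5 V.
Step 5 — Current: I = V / Z = -0.614 - j1.665 A = 1.774∠-110.2° A.
Step 6 — Complex power: S = V·I* = 46.59 + j271 VA.
Step 7 — Real power: P = Re(S) = 46.59 W.
Step 8 — Reactive power: Q = Im(S) = 271 VAR.
Step 9 — Apparent power: |S| = 275 VA.
Step 10 — Power factor: PF = P/|S| = 0.1694 (lagging).

(a) P = 46.59 W  (b) Q = 271 VAR  (c) S = 275 VA  (d) PF = 0.1694 (lagging)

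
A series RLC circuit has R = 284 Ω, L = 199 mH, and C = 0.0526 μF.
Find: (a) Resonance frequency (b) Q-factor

Step 1 — Resonance condition Im(Z)=0 gives ω₀ = 1/√(LC).
Step 2 — ω₀ = 1/√(0.199·5.26e-08) = 9774 rad/s.
Step 3 — f₀ = ω₀/(2π) = 1556 Hz.
Step 4 — Series Q: Q = ω₀L/R = 9774·0.199/284 = 6.849.

(a) f₀ = 1556 Hz  (b) Q = 6.849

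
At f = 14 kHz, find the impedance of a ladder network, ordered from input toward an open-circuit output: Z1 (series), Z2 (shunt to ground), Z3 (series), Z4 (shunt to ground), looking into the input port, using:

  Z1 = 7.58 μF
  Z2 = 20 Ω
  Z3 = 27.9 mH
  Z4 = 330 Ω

Step 1 — Angular frequency: ω = 2π·f = 2π·1.4e+04 = 8.796e+04 rad/s.
Step 2 — Component impedances:
  Z1: Z = 1/(jωC) = -j/(ω·C) = 0 - j1.5 Ω
  Z2: Z = R = 20 Ω
  Z3: Z = jωL = j·8.796e+04·0.0279 = 0 + j2454 Ω
  Z4: Z = R = 330 Ω
Step 3 — Ladder network (open output): work backward from the far end, alternating series and parallel combinations. Z_in = 19.98 - j1.34 Ω = 20.02∠-3.8° Ω.

Z = 19.98 - j1.34 Ω = 20.02∠-3.8° Ω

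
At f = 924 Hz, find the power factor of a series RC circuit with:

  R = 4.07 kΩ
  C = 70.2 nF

Step 1 — Angular frequency: ω = 2π·f = 2π·924 = 5806 rad/s.
Step 2 — Component impedances:
  R: Z = R = 4070 Ω
  C: Z = 1/(jωC) = -j/(ω·C) = 0 - j2454 Ω
Step 3 — Series combination: Z_total = R + C = 4070 - j2454 Ω = 4752∠-31.1° Ω.
Step 4 — Power factor: PF = cos(φ) = Re(Z)/|Z| = 4070/4752.4 = 0.8564.
Step 5 — Type: Im(Z) = -2454 ⇒ leading (phase φ = -31.1°).

PF = 0.8564 (leading, φ = -31.1°)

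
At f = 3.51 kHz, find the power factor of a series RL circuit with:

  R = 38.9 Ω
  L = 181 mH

Step 1 — Angular frequency: ω = 2π·f = 2π·3510 = 2.205e+04 rad/s.
Step 2 — Component impedances:
  R: Z = R = 38.9 Ω
  L: Z = jωL = j·2.205e+04·0.181 = 0 + j3992 Ω
Step 3 — Series combination: Z_total = R + L = 38.9 + j3992 Ω = 3992∠89.4° Ω.
Step 4 — Power factor: PF = cos(φ) = Re(Z)/|Z| = 38.9/3991.96 = 0.009745.
Step 5 — Type: Im(Z) = 3992 ⇒ lagging (phase φ = 89.4°).

PF = 0.009745 (lagging, φ = 89.4°)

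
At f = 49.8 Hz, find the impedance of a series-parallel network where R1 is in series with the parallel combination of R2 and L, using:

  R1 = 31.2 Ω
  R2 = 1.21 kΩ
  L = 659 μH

Step 1 — Angular frequency: ω = 2π·f = 2π·49.8 = 312.9 rad/s.
Step 2 — Component impedances:
  R1: Z = R = 31.2 Ω
  R2: Z = R = 1210 Ω
  L: Z = jωL = j·312.9·0.000659 = 0 + j0.2062 Ω
Step 3 — Parallel branch: R2 || L = 1/(1/R2 + 1/L) = 3.514e-05 + j0.2062 Ω.
Step 4 — Series with R1: Z_total = R1 + (R2 || L) = 31.2 + j0.2062 Ω = 31.2∠0.4° Ω.

Z = 31.2 + j0.2062 Ω = 31.2∠0.4° Ω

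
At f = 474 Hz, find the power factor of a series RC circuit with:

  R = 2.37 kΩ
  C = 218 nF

Step 1 — Angular frequency: ω = 2π·f = 2π·474 = 2978 rad/s.
Step 2 — Component impedances:
  R: Z = R = 2370 Ω
  C: Z = 1/(jωC) = -j/(ω·C) = 0 - j1540 Ω
Step 3 — Series combination: Z_total = R + C = 2370 - j1540 Ω = 2827∠-33.0° Ω.
Step 4 — Power factor: PF = cos(φ) = Re(Z)/|Z| = 2370/2826.5 = 0.8385.
Step 5 — Type: Im(Z) = -1540 ⇒ leading (phase φ = -33.0°).

PF = 0.8385 (leading, φ = -33.0°)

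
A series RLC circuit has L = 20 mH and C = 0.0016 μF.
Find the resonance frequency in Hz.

Step 1 — Resonance condition Im(Z)=0 gives ω₀ = 1/√(LC).
Step 2 — ω₀ = 1/√(0.02·1.6e-09) = 1.768e+05 rad/s.
Step 3 — f₀ = ω₀/(2π) = 2.813e+04 Hz.

f₀ = 2.813e+04 Hz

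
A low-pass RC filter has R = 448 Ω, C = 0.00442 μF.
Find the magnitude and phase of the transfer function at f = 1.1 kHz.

Step 1 — Angular frequency: ω = 2π·1100 = 6912 rad/s.
Step 2 — Transfer function: H(jω) = 1/(1 + jωRC).
Step 3 — Denominator: 1 + jωRC = 1 + j·6912·448·4.42e-09 = 1 + j0.01369.
Step 4 — H = 0.9998 - j0.01368.
Step 5 — Magnitude: |H| = 0.9999 (-0.0 dB); phase: φ = -0.8°.

|H| = 0.9999 (-0.0 dB), φ = -0.8°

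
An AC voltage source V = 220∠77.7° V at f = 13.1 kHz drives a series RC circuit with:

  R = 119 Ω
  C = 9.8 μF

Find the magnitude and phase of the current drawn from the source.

Step 1 — Angular frequency: ω = 2π·f = 2π·1.31e+04 = 8.231e+04 rad/s.
Step 2 — Component impedances:
  R: Z = R = 119 Ω
  C: Z = 1/(jωC) = -j/(ω·C) = 0 - j1.24 Ω
Step 3 — Series combination: Z_total = R + C = 119 - j1.24 Ω = 119∠-0.6° Ω.
Step 4 — Source phasor: V = 220∠77.7° V = 46.87 + j215 V.
Step 5 — Ohm's law: I = V / Z_total = (46.87 + j215) / (119 - j1.24) = 0.375 + j1.81 A.
Step 6 — Convert to polar: |I| = 1.849 A, ∠I = 78.3°.

I = 1.849∠78.3° A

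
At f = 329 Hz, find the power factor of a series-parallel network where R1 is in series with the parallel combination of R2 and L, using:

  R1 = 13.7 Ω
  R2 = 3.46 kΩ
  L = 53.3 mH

Step 1 — Angular frequency: ω = 2π·f = 2π·329 = 2067 rad/s.
Step 2 — Component impedances:
  R1: Z = R = 13.7 Ω
  R2: Z = R = 3460 Ω
  L: Z = jωL = j·2067·0.0533 = 0 + j110.2 Ω
Step 3 — Parallel branch: R2 || L = 1/(1/R2 + 1/L) = 3.505 + j110.1 Ω.
Step 4 — Series with R1: Z_total = R1 + (R2 || L) = 17.21 + j110.1 Ω = 111.4∠81.1° Ω.
Step 5 — Power factor: PF = cos(φ) = Re(Z)/|Z| = 17.205/111.4 = 0.1544.
Step 6 — Type: Im(Z) = 110.1 ⇒ lagging (phase φ = 81.1°).

PF = 0.1544 (lagging, φ = 81.1°)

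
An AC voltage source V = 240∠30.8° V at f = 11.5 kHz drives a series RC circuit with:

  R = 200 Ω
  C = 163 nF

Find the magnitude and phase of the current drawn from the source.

Step 1 — Angular frequency: ω = 2π·f = 2π·1.15e+04 = 7.226e+04 rad/s.
Step 2 — Component impedances:
  R: Z = R = 200 Ω
  C: Z = 1/(jωC) = -j/(ω·C) = 0 - j84.91 Ω
Step 3 — Series combination: Z_total = R + C = 200 - j84.91 Ω = 217.3∠-23.0° Ω.
Step 4 — Source phasor: V = 240∠30.8° V = 206.2 + j122.9 V.
Step 5 — Ohm's law: I = V / Z_total = (206.2 + j122.9) / (200 - j84.91) = 0.6523 + j0.8914 A.
Step 6 — Convert to polar: |I| = 1.105 A, ∠I = 53.8°.

I = 1.105∠53.8° A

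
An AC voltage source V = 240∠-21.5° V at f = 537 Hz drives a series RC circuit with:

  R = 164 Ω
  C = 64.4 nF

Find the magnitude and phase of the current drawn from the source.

Step 1 — Angular frequency: ω = 2π·f = 2π·537 = 3374 rad/s.
Step 2 — Component impedances:
  R: Z = R = 164 Ω
  C: Z = 1/(jωC) = -j/(ω·C) = 0 - j4602 Ω
Step 3 — Series combination: Z_total = R + C = 164 - j4602 Ω = 4605∠-88.0° Ω.
Step 4 — Source phasor: V = 240∠-21.5° V = 223.3 - j87.96 V.
Step 5 — Ohm's law: I = V / Z_total = (223.3 - j87.96) / (164 - j4602) = 0.02082 + j0.04778 A.
Step 6 — Convert to polar: |I| = 0.05212 A, ∠I = 66.5°.

I = 0.05212∠66.5° A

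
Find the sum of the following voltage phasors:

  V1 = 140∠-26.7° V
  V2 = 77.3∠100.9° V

Step 1 — Convert each phasor to rectangular form:
  V1 = 140·(cos(-26.7°) + j·sin(-26.7°)) = 125.1 - j62.9 V
  V2 = 77.3·(cos(100.9°) + j·sin(100.9°)) = -14.62 + j75.91 V
Step 2 — Sum components: V_total = 110.5 + j13 V.
Step 3 — Convert to polar: |V_total| = 111.2 V, ∠V_total = 6.7°.

V_total = 111.2∠6.7° V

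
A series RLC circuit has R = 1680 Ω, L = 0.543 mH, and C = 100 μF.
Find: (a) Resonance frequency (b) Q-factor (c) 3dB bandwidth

Step 1 — Resonance: ω₀ = 1/√(LC) = 1/√(0.000543·0.0001) = 4291 rad/s.
Step 2 — f₀ = ω₀/(2π) = 683 Hz.
Step 3 — Series Q: Q = ω₀L/R = 4291·0.000543/1680 = 0.001387.
Step 4 — Bandwidth: Δω = ω₀/Q = 3.094e+06 rad/s; BW = Δω/(2π) = 4.924e+05 Hz.

(a) f₀ = 683 Hz  (b) Q = 0.001387  (c) BW = 4.924e+05 Hz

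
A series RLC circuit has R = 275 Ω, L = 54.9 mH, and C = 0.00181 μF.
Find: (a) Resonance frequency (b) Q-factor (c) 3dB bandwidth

Step 1 — Resonance: ω₀ = 1/√(LC) = 1/√(0.0549·1.81e-09) = 1.003e+05 rad/s.
Step 2 — f₀ = ω₀/(2π) = 1.597e+04 Hz.
Step 3 — Series Q: Q = ω₀L/R = 1.003e+05·0.0549/275 = 20.03.
Step 4 — Bandwidth: Δω = ω₀/Q = 5009 rad/s; BW = Δω/(2π) = 797.2 Hz.

(a) f₀ = 1.597e+04 Hz  (b) Q = 20.03  (c) BW = 797.2 Hz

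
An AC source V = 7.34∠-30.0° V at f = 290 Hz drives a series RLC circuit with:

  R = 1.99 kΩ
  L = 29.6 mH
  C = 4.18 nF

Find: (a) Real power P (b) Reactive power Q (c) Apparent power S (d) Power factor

Step 1 — Angular frequency: ω = 2π·f = 2π·290 = 1822 rad/s.
Step 2 — Component impedances:
  R: Z = R = 1990 Ω
  L: Z = jωL = j·1822·0.0296 = 0 + j53.93 Ω
  C: Z = 1/(jωC) = -j/(ω·C) = 0 - j1.313e+05 Ω
Step 3 — Series combination: Z_total = R + L + C = 1990 - j1.312e+05 Ω = 1.313e+05∠-89.1° Ω.
Step 4 — Source phasor: V = 7.34∠-30.0° V = 6.357 - j3.67 V.
Step 5 — Current: I = V / Z = 2.869e-05 + j4.8e-05 A = 5.592e-05∠59.1° A.
Step 6 — Complex power: S = V·I* = 6.223e-06 - j0.0004104 VA.
Step 7 — Real power: P = Re(S) = 6.223e-06 W.
Step 8 — Reactive power: Q = Im(S) = -0.0004104 VAR.
Step 9 — Apparent power: |S| = 0.0004105 VA.
Step 10 — Power factor: PF = P/|S| = 0.01516 (leading).

(a) P = 6.223e-06 W  (b) Q = -0.0004104 VAR  (c) S = 0.0004105 VA  (d) PF = 0.01516 (leading)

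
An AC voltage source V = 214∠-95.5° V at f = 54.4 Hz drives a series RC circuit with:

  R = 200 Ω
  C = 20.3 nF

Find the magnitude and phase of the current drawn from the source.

Step 1 — Angular frequency: ω = 2π·f = 2π·54.4 = 341.8 rad/s.
Step 2 — Component impedances:
  R: Z = R = 200 Ω
  C: Z = 1/(jωC) = -j/(ω·C) = 0 - j1.441e+05 Ω
Step 3 — Series combination: Z_total = R + C = 200 - j1.441e+05 Ω = 1.441e+05∠-89.9° Ω.
Step 4 — Source phasor: V = 214∠-95.5° V = -20.51 - j213 V.
Step 5 — Ohm's law: I = V / Z_total = (-20.51 - j213) / (200 - j1.441e+05) = 0.001478 - j0.0001444 A.
Step 6 — Convert to polar: |I| = 0.001485 A, ∠I = -5.6°.

I = 0.001485∠-5.6° A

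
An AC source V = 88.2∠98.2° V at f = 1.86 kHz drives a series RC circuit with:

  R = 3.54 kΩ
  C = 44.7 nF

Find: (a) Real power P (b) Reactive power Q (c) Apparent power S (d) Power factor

Step 1 — Angular frequency: ω = 2π·f = 2π·1860 = 1.169e+04 rad/s.
Step 2 — Component impedances:
  R: Z = R = 3540 Ω
  C: Z = 1/(jωC) = -j/(ω·C) = 0 - j1914 Ω
Step 3 — Series combination: Z_total = R + C = 3540 - j1914 Ω = 4024∠-28.4° Ω.
Step 4 — Source phasor: V = 88.2∠98.2° V = -12.58 + j87.3 V.
Step 5 — Current: I = V / Z = -0.01307 + j0.01759 A = 0.02192∠126.6° A.
Step 6 — Complex power: S = V·I* = 1.7 - j0.9195 VA.
Step 7 — Real power: P = Re(S) = 1.7 W.
Step 8 — Reactive power: Q = Im(S) = -0.9195 VAR.
Step 9 — Apparent power: |S| = 1.933 VA.
Step 10 — Power factor: PF = P/|S| = 0.8796 (leading).

(a) P = 1.7 W  (b) Q = -0.9195 VAR  (c) S = 1.933 VA  (d) PF = 0.8796 (leading)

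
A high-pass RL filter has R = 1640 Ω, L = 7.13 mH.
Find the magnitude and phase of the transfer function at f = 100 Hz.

Step 1 — Angular frequency: ω = 2π·100 = 628.3 rad/s.
Step 2 — Transfer function: H(jω) = jωL/(R + jωL).
Step 3 — Numerator jωL = j·4.48; denominator R + jωL = 1640 + j4.48.
Step 4 — H = 7.462e-06 + j0.002732.
Step 5 — Magnitude: |H| = 0.002732 (-51.3 dB); phase: φ = 89.8°.

|H| = 0.002732 (-51.3 dB), φ = 89.8°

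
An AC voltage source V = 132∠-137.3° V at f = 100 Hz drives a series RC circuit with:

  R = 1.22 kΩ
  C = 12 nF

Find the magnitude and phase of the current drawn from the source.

Step 1 — Angular frequency: ω = 2π·f = 2π·100 = 628.3 rad/s.
Step 2 — Component impedances:
  R: Z = R = 1220 Ω
  C: Z = 1/(jωC) = -j/(ω·C) = 0 - j1.326e+05 Ω
Step 3 — Series combination: Z_total = R + C = 1220 - j1.326e+05 Ω = 1.326e+05∠-89.5° Ω.
Step 4 — Source phasor: V = 132∠-137.3° V = -97.01 - j89.52 V.
Step 5 — Ohm's law: I = V / Z_total = (-97.01 - j89.52) / (1220 - j1.326e+05) = 0.0006682 - j0.0007376 A.
Step 6 — Convert to polar: |I| = 0.0009952 A, ∠I = -47.8°.

I = 0.0009952∠-47.8° A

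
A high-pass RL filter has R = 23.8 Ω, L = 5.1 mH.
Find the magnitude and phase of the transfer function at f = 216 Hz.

Step 1 — Angular frequency: ω = 2π·216 = 1357 rad/s.
Step 2 — Transfer function: H(jω) = jωL/(R + jωL).
Step 3 — Numerator jωL = j·6.922; denominator R + jωL = 23.8 + j6.922.
Step 4 — H = 0.07798 + j0.2681.
Step 5 — Magnitude: |H| = 0.2793 (-11.1 dB); phase: φ = 73.8°.

|H| = 0.2793 (-11.1 dB), φ = 73.8°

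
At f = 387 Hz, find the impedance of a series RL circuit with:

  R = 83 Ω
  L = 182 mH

Step 1 — Angular frequency: ω = 2π·f = 2π·387 = 2432 rad/s.
Step 2 — Component impedances:
  R: Z = R = 83 Ω
  L: Z = jωL = j·2432·0.182 = 0 + j442.5 Ω
Step 3 — Series combination: Z_total = R + L = 83 + j442.5 Ω = 450.3∠79.4° Ω.

Z = 83 + j442.5 Ω = 450.3∠79.4° Ω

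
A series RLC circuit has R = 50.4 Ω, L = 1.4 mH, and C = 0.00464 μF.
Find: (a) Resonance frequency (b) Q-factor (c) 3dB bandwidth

Step 1 — Resonance: ω₀ = 1/√(LC) = 1/√(0.0014·4.64e-09) = 3.924e+05 rad/s.
Step 2 — f₀ = ω₀/(2π) = 6.244e+04 Hz.
Step 3 — Series Q: Q = ω₀L/R = 3.924e+05·0.0014/50.4 = 10.9.
Step 4 — Bandwidth: Δω = ω₀/Q = 3.6e+04 rad/s; BW = Δω/(2π) = 5730 Hz.

(a) f₀ = 6.244e+04 Hz  (b) Q = 10.9  (c) BW = 5730 Hz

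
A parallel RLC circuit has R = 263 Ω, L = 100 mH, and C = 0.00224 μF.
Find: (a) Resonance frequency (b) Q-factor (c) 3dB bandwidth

Step 1 — Resonance: ω₀ = 1/√(LC) = 1/√(0.1·2.24e-09) = 6.682e+04 rad/s.
Step 2 — f₀ = ω₀/(2π) = 1.063e+04 Hz.
Step 3 — Parallel Q: Q = R/(ω₀L) = 263/(6.682e+04·0.1) = 0.03936.
Step 4 — Bandwidth: Δω = ω₀/Q = 1.697e+06 rad/s; BW = Δω/(2π) = 2.702e+05 Hz.

(a) f₀ = 1.063e+04 Hz  (b) Q = 0.03936  (c) BW = 2.702e+05 Hz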